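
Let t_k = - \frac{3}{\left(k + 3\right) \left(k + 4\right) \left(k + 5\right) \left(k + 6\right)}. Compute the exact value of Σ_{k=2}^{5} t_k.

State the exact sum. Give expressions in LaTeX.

Σ = -13/3465

t_(k+1)/t_k = (k + 3)/(k + 7).
Take A(k)=k + 3, B(k)=k + 7, C(k)=1.
f must satisfy (k + 3)·f(k+1) − (k + 6)·f(k) = 1.
d = 3 from the (1,1,0) case.
A polynomial solution: f(k) = k*(k**2 + 12*k + 47)/180.
Certificate R = B(k−1)f/C = k*(k + 6)*(k**2 + 12*k + 47)/180 gives s_k = k*(-k**2 - 12*k - 47)/(60*(k + 3)*(k + 4)*(k + 5)).
Check: Δs_k = -3/(k**4 + 18*k**3 + 119*k**2 + 342*k + 360). ✓
Σ_(k=2)^(5) t_k = s_(6) − s_(2) = -31/1980 − (-1/84) = -13/3465.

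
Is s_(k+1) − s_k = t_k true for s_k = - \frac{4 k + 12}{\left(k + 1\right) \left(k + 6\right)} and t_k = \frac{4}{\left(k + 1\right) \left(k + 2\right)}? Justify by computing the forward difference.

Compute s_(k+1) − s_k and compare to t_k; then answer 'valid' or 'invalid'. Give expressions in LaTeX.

s_(k+1) = 4*(-k - 4)/((k + 2)*(k + 7))
s_(k+1) − s_k = 4*(k**2 + 7*k + 18)/(k**4 + 16*k**3 + 83*k**2 + 152*k + 84)
(s_(k+1) − s_k) − t_k = 24*(-k - 4)/(k**4 + 16*k**3 + 83*k**2 + 152*k + 84)

Invalid: residual \frac{24 \left(- k - 4\right)}{k^{4} + 16 k^{3} + 83 k^{2} + 152 k + 84} ≠ 0.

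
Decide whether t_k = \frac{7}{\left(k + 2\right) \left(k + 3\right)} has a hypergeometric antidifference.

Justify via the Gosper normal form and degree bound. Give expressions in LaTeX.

Yes. s_k = \frac{7 k}{2 \left(k + 2\right)}.

Ratio r(k) = (k + 2)/(k + 4).
So A=k + 2 and B=k + 4, with C=1.
Need (k + 2)·f(k+1) − (k + 3)·f(k) = 1.
From deg A=1, deg B=1, deg C=0: d=1.
Match coefficients ⇒ f(k) = k/2.
Then R = B(k−1)f/C = k*(k + 3)/2, so s_k = R(k)·t_k = 7*k/(2*(k + 2)).
s_(k+1) − s_k = 7/(k**2 + 5*k + 6) = t_k.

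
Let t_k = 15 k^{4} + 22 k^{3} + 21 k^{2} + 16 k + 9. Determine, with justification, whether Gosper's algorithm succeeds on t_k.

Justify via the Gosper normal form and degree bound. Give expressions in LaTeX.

t_(k+1)/t_k = (15*k**4 + 82*k**3 + 177*k**2 + 184*k + 83)/(15*k**4 + 22*k**3 + 21*k**2 + 16*k + 9).
Factor: A=1; B=1; C=k**4 + 22*k**3/15 + 7*k**2/5 + 16*k/15 + 3/5.
Key eq: (1)·f(k+1) = (1)·f(k) + (k**4 + 22*k**3/15 + 7*k**2/5 + 16*k/15 + 3/5).
From deg A=0, deg B=0, deg C=4: d=5.
A polynomial solution: f(k) = k*(3*k**4 - 2*k**3 + k**2 + 3*k + 4)/15.
R(k) = B(k−1)·f(k)/C(k) = k*(3*k**4 - 2*k**3 + k**2 + 3*k + 4)/(15*k**4 + 22*k**3 + 21*k**2 + 16*k + 9); s_k = R·t_k = k*(3*k**4 - 2*k**3 + k**2 + 3*k + 4).
Verify: 15*k**4 + 22*k**3 + 21*k**2 + 16*k + 9 matches t_k.

Yes. s_k = k \left(3 k^{4} - 2 k^{3} + k^{2} + 3 k + 4\right).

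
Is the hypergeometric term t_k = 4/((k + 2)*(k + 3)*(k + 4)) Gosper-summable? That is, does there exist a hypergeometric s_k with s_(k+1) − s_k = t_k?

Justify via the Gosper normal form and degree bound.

Yes. s_k = k*(k + 5)/(3*(k + 2)*(k + 3)).

Ratio r(k) = (k + 2)/(k + 5).
Factor: A=k + 2; B=k + 5; C=1.
f must satisfy (k + 2)·f(k+1) − (k + 4)·f(k) = 1.
Degrees (1,1,0) ⇒ d ≤ 2.
Solve for f: f(k) = k*(k + 5)/12 (degree 2 ≤ 2).
R(k) = B(k−1)·f(k)/C(k) = k*(k + 4)*(k + 5)/12; s_k = R·t_k = k*(k + 5)/(3*(k + 2)*(k + 3)).
Δs = 4/(k**3 + 9*k**2 + 26*k + 24), as required.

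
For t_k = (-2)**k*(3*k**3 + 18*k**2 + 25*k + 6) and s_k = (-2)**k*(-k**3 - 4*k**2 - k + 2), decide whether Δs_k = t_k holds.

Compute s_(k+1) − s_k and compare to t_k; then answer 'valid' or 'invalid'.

s_(k+1) = 2*(-2)**k*(k**3 + 7*k**2 + 12*k + 4)
s_(k+1) − s_k = (-2)**k*(3*k**3 + 18*k**2 + 25*k + 6)
(s_(k+1) − s_k) − t_k = 0

Valid — Δs_k = t_k.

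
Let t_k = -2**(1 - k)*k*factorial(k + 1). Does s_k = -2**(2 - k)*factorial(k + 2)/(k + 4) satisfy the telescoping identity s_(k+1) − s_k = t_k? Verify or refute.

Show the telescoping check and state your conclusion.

Invalid: residual 2**(2 - k)*(k**2 + 4*k - 2)*factorial(k + 1)/((k + 4)*(k + 5)) ≠ 0.

s_(k+1) = -2**(1 - k)*factorial(k + 3)/(k + 5)
s_(k+1) − s_k = -2**(1 - k)*(k**2 + 5*k + 2)*factorial(k + 2)/((k + 4)*(k + 5))
(s_(k+1) − s_k) − t_k = 2**(2 - k)*(k**2 + 4*k - 2)*factorial(k + 1)/((k + 4)*(k + 5))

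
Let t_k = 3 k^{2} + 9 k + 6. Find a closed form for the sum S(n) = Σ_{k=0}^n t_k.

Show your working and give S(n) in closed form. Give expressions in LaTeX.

S(n) = n^{3} + 6 n^{2} + 11 n + 6

Compute t_(k+1)/t_k: get (k + 3)/(k + 1).
A = 1, B = 1, C = k**2 + 3*k + 2.
f must satisfy (1)·f(k+1) − (1)·f(k) = k**2 + 3*k + 2.
Degrees (0,0,2) ⇒ d ≤ 3.
A polynomial solution: f(k) = k*(k + 1)*(k + 2)/3.
So s_k = (B(k−1)f/C)·t_k = (k/3)·t_k = k*(k**2 + 3*k + 2).
s_(k+1) − s_k = 3*k**2 + 9*k + 6 = t_k.
Evaluate: s_(n+1) = n**3 + 6*n**2 + 11*n + 6; subtract s_(0) = 0 ⇒ S(n) = n**3 + 6*n**2 + 11*n + 6.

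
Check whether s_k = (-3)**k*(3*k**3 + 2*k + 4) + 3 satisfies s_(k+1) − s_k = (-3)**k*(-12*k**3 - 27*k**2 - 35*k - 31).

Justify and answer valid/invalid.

valid (s_(k+1) − s_k reduces to t_k)

s_(k+1) = -3*(-3)**k*(2*k + 3*(k + 1)**3 + 6) + 3
s_(k+1) − s_k = (-3)**k*(-12*k**3 - 27*k**2 - 35*k - 31)
(s_(k+1) − s_k) − t_k = 0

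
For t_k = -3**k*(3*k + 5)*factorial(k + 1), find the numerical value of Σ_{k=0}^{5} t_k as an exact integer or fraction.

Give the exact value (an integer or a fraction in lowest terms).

The ratio is 3*(k + 2)*(3*k + 8)/(3*k + 5).
Gosper form: A/B · C(k+1)/C(k) with A=3*k + 6, B=1, C=k + 5/3.
Need (3*k + 6)·f(k+1) − (1)·f(k) = k + 5/3.
deg f ≤ 0 (via 1,0,1).
Coefficient equations give f(k) = 1/3.
Then R = B(k−1)f/C = 1/(3*k + 5), so s_k = R(k)·t_k = -3**k*factorial(k + 1).
Check: Δs_k = -3**k*(3*k + 5)*factorial(k + 1). ✓
Evaluate s at k=6 and k=0: -3674160 and -1; difference -3674159.

Σ = -3674159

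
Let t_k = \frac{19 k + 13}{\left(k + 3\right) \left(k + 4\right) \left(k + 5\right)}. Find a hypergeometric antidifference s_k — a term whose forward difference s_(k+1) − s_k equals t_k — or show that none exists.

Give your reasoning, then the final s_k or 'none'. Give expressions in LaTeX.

The ratio is (k + 3)*(19*k + 32)/((k + 6)*(19*k + 13)).
Factor: A=k + 3; B=k + 6; C=k + 13/19.
Set up (k + 3)·f(k+1) − (k + 5)·f(k) − (k + 13/19) = 0.
Degrees (1,1,1) ⇒ d ≤ 2.
A polynomial solution: f(k) = k*(35*k + 17)/228.
So s_k = (B(k−1)f/C)·t_k = (k*(k + 5)*(35*k + 17)/(12*(19*k + 13)))·t_k = k*(35*k + 17)/(12*(k + 3)*(k + 4)).
Verify: (19*k + 13)/(k**3 + 12*k**2 + 47*k + 60) matches t_k.

s_k = \frac{k \left(35 k + 17\right)}{12 \left(k + 3\right) \left(k + 4\right)}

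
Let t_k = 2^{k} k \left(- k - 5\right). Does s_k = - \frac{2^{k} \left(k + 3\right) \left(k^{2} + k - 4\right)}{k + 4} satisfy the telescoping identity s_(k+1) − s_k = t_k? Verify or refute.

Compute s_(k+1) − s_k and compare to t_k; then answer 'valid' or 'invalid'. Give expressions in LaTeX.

Invalid: residual \frac{2^{k} \left(k^{3} + 8 k^{2} + 19 k + 4\right)}{k^{2} + 9 k + 20} ≠ 0.

s_(k+1) = -2**(k + 1)*(k + 4)*(k + (k + 1)**2 - 3)/(k + 5)
s_(k+1) − s_k = 2**k*(-k**4 - 13*k**3 - 57*k**2 - 81*k + 4)/(k**2 + 9*k + 20)
(s_(k+1) − s_k) − t_k = 2**k*(k**3 + 8*k**2 + 19*k + 4)/(k**2 + 9*k + 20)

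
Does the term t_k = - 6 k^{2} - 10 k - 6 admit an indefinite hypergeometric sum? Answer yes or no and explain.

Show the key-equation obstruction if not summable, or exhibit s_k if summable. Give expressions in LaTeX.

Yes. s_k = 2 k \left(- k^{2} - k - 1\right).

Ratio r(k) = (3*k**2 + 11*k + 11)/(3*k**2 + 5*k + 3).
A = 1, B = 1, C = k**2 + 5*k/3 + 1.
Need (1)·f(k+1) − (1)·f(k) = k**2 + 5*k/3 + 1.
d = 3 from the (0,0,2) case.
Coefficient equations give f(k) = k*(k**2 + k + 1)/3.
So s_k = (B(k−1)f/C)·t_k = (k*(k**2 + k + 1)/(3*k**2 + 5*k + 3))·t_k = 2*k*(-k**2 - k - 1).
Δs = -6*k**2 - 10*k - 6, as required.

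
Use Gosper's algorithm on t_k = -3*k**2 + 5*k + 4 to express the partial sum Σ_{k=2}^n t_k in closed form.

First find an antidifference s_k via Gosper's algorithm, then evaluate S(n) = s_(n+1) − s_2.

S(n) = -n**3 + n**2 + 6*n - 6

The ratio is (3*k**2 + k - 6)/(3*k**2 - 5*k - 4).
So A=1 and B=1, with C=k**2 - 5*k/3 - 4/3.
Key eq: (1)·f(k+1) = (1)·f(k) + (k**2 - 5*k/3 - 4/3).
From deg A=0, deg B=0, deg C=2: d=3.
Solve for f: f(k) = k*(k**2 - 4*k - 1)/3 (degree 3 ≤ 3).
Then R = B(k−1)f/C = k*(k**2 - 4*k - 1)/(3*k**2 - 5*k - 4), so s_k = R(k)·t_k = k*(-k**2 + 4*k + 1).
Verify: -3*k**2 + 5*k + 4 matches t_k.
Evaluate: s_(n+1) = -n**3 + n**2 + 6*n + 4; subtract s_(2) = 10 ⇒ S(n) = -n**3 + n**2 + 6*n - 6.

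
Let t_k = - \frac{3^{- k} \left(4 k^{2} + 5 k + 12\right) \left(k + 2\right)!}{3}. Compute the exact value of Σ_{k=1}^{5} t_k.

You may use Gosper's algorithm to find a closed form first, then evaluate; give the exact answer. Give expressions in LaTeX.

t_(k+1)/t_k = (k + 3)*(5*k + 4*(k + 1)**2 + 17)/(3*(4*k**2 + 5*k + 12)).
Take A(k)=k/3 + 1, B(k)=1, C(k)=k**2 + 5*k/4 + 3.
f must satisfy (k/3 + 1)·f(k+1) − (1)·f(k) = k**2 + 5*k/4 + 3.
d = 1 from the (1,0,2) case.
Solve for f: f(k) = 3*(4*k + 1)/4 (degree 1 ≤ 1).
Certificate R = B(k−1)f/C = 3*(4*k + 1)/(4*k**2 + 5*k + 12) gives s_k = -(4*k + 1)*factorial(k + 2)/3**k.
Verify: -(4*k**2 + 5*k + 12)*factorial(k + 2)/(3*3**k) matches t_k.
Telescoping: Σ = s_(6) − s_(1) = -112000/81 − (-10) = -111190/81.

Σ = -111190/81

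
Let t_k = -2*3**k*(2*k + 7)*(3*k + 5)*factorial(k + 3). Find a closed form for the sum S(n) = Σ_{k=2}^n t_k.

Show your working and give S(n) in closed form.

r(k) = 3*(k + 4)*(2*k + 9)*(3*k + 8)/((2*k + 7)*(3*k + 5)) after simplifying.
So A=3*k + 12 and B=1, with C=k**2 + 31*k/6 + 35/6.
f must satisfy (3*k + 12)·f(k+1) − (1)·f(k) = k**2 + 31*k/6 + 35/6.
Degrees (1,0,2) ⇒ d ≤ 1.
Match coefficients ⇒ f(k) = (2*k + 1)/6.
Certificate R = B(k−1)f/C = (2*k + 1)/((2*k + 7)*(3*k + 5)) gives s_k = -2*3**k*(2*k + 1)*factorial(k + 3).
Verify: -2*3**k*(2*k + 7)*(3*k + 5)*factorial(k + 3) matches t_k.
s_(n+1) = -6*3**n*(2*n + 3)*factorial(n + 4) and s_(2) = -10800, so S(n) = -12*3**n*n*factorial(n + 4) - 18*3**n*factorial(n + 4) + 10800.

S(n) = -12*3**n*n*factorial(n + 4) - 18*3**n*factorial(n + 4) + 10800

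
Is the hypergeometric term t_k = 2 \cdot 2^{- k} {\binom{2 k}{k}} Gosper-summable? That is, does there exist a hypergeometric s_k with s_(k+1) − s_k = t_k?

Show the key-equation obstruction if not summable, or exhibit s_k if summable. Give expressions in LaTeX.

No. Not Gosper-summable.

The ratio is (2*k + 1)/(k + 1).
So A=2*k + 1 and B=k + 1, with C=1.
f must satisfy (2*k + 1)·f(k+1) − (k)·f(k) = 1.
From deg A=1, deg B=1, deg C=0: d=-1.
Bound -1 < 0, so the key equation has no polynomial solution.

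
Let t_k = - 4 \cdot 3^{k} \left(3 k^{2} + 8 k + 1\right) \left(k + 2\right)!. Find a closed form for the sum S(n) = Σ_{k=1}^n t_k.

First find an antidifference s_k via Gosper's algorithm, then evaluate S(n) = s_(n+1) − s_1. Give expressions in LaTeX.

S(n) = - 12 \cdot 3^{n} n \left(n + 3\right)!

Step 1: r(k) = 3*(3*k**3 + 23*k**2 + 54*k + 36)/(3*k**2 + 8*k + 1).
A = 3*k + 9, B = 1, C = k**2 + 8*k/3 + 1/3.
Solve (3*k + 9)·f(k+1) − (1)·f(k) = k**2 + 8*k/3 + 1/3.
deg f ≤ 1 (via 1,0,2).
A polynomial solution: f(k) = (k - 1)/3.
Get s_k = R·t_k = -4*3**k*(k - 1)*factorial(k + 2) with R(k) = B(k−1)f(k)/C(k) = (k - 1)/(3*k**2 + 8*k + 1).
Δs = -4*3**k*(3*k**2 + 8*k + 1)*factorial(k + 2), as required.
s_(n+1) = -12*3**n*n*factorial(n + 3) and s_(1) = 0, so S(n) = -12*3**n*n*factorial(n + 3).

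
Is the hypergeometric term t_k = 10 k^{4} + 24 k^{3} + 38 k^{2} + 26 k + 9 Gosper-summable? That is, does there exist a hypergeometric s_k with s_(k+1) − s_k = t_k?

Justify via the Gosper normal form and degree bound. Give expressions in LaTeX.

Yes. s_k = k \left(2 k^{4} + k^{3} + 4 k^{2} + 2\right).

Step 1: r(k) = (10*k**4 + 64*k**3 + 170*k**2 + 214*k + 107)/(10*k**4 + 24*k**3 + 38*k**2 + 26*k + 9).
So A=1 and B=1, with C=k**4 + 12*k**3/5 + 19*k**2/5 + 13*k/5 + 9/10.
Set up (1)·f(k+1) − (1)·f(k) − (k**4 + 12*k**3/5 + 19*k**2/5 + 13*k/5 + 9/10) = 0.
Degrees (0,0,4) ⇒ d ≤ 5.
Coefficient equations give f(k) = k*(2*k**4 + k**3 + 4*k**2 + 2)/10.
So s_k = (B(k−1)f/C)·t_k = (k*(2*k**4 + k**3 + 4*k**2 + 2)/(10*k**4 + 24*k**3 + 38*k**2 + 26*k + 9))·t_k = k*(2*k**4 + k**3 + 4*k**2 + 2).
Verify: 10*k**4 + 24*k**3 + 38*k**2 + 26*k + 9 matches t_k.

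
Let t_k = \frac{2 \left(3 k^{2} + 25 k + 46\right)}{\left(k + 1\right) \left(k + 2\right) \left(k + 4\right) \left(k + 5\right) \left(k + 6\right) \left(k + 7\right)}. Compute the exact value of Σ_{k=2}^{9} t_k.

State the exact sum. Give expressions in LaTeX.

Σ = 145/11088

The ratio is (k + 1)*(k + 4)*(25*k + 3*(k + 1)**2 + 71)/((k + 3)*(k + 8)*(3*k**2 + 25*k + 46)).
Take A(k)=k + 1, B(k)=k + 8, C(k)=k**3 + 34*k**2/3 + 121*k/3 + 46.
Solve (k + 1)·f(k+1) − (k + 7)·f(k) = k**3 + 34*k**2/3 + 121*k/3 + 46.
Bound: deg f ≤ 6.
A polynomial solution: f(k) = k*(k + 2)*(k + 3)*(k + 5)*(k**2 + 11*k + 34)/72.
Certificate R = B(k−1)f/C = k*(k + 2)*(k + 5)*(k + 7)*(k**2 + 11*k + 34)/(24*(3*k**2 + 25*k + 46)) gives s_k = k*(k**2 + 11*k + 34)/(12*(k**3 + 11*k**2 + 34*k + 24)).
Check: Δs_k = 2*(3*k**2 + 25*k + 46)/(k**6 + 25*k**5 + 247*k**4 + 1219*k**3 + 3112*k**2 + 3796*k + 1680). ✓
Sum = s_(10) − s_(2); s_(10) = 305/3696, s_(2) = 5/72 ⇒ 145/11088.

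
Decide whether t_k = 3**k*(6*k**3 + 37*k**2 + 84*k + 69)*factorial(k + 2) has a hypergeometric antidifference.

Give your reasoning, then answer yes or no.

Yes. s_k = 3**k*(2*k**2 + 3*k + 3)*factorial(k + 2).

t_(k+1)/t_k = 3*(6*k**4 + 73*k**3 + 341*k**2 + 724*k + 588)/(6*k**3 + 37*k**2 + 84*k + 69).
Normal form (A,B,C) = (3*k + 9, 1, k**3 + 37*k**2/6 + 14*k + 23/2).
Need (3*k + 9)·f(k+1) − (1)·f(k) = k**3 + 37*k**2/6 + 14*k + 23/2.
Degrees (1,0,3) ⇒ d ≤ 2.
Coefficient equations give f(k) = (2*k**2 + 3*k + 3)/6.
So s_k = (B(k−1)f/C)·t_k = ((2*k**2 + 3*k + 3)/(6*k**3 + 37*k**2 + 84*k + 69))·t_k = 3**k*(2*k**2 + 3*k + 3)*factorial(k + 2).
Verify: 3**k*(6*k**3 + 37*k**2 + 84*k + 69)*factorial(k + 2) matches t_k.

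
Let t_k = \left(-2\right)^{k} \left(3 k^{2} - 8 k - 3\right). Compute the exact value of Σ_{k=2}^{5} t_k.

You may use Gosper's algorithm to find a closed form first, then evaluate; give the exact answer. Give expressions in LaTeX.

Compute t_(k+1)/t_k: get 2*(-3*k**2 + 2*k + 8)/(3*k**2 - 8*k - 3).
Normal form (A,B,C) = (-2, 1, k**2 - 8*k/3 - 1).
Need (-2)·f(k+1) − (1)·f(k) = k**2 - 8*k/3 - 1.
Bound: deg f ≤ 2.
Solve for f: f(k) = -(k**2 - 4*k + 1)/3 (degree 2 ≤ 2).
Get s_k = R·t_k = (-2)**k*(-k**2 + 4*k - 1) with R(k) = B(k−1)f(k)/C(k) = -(k**2 - 4*k + 1)/((k - 3)*(3*k + 1)).
Check: Δs_k = (-2)**k*(3*k**2 - 8*k - 3). ✓
Σ_(k=2)^(5) t_k = s_(6) − s_(2) = -832 − (12) = -844.

Σ = -844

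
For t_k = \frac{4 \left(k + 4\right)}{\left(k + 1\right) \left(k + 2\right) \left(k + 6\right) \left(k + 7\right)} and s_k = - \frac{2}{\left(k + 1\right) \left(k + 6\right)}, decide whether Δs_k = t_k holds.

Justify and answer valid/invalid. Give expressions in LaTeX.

Valid: the claim telescopes to t_k.

s_(k+1) = -2/((k + 2)*(k + 7))
s_(k+1) − s_k = 4*(k + 4)/(k**4 + 16*k**3 + 83*k**2 + 152*k + 84)
(s_(k+1) − s_k) − t_k = 0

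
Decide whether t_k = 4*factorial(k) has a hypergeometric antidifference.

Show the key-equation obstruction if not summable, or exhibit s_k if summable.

The ratio is k + 1.
Take A(k)=k + 1, B(k)=1, C(k)=1.
Set up (k + 1)·f(k+1) − (1)·f(k) − (1) = 0.
deg f ≤ -1 (via 1,0,0).
d = -1 < 0 ⇒ no nonzero polynomial f; not summable.

No — negative degree bound, so no certificate f.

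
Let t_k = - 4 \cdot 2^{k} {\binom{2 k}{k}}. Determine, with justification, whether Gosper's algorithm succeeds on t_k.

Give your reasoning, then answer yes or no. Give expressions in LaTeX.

No — negative degree bound, so no certificate f.

The ratio is 4*(2*k + 1)/(k + 1).
A = 8*k + 4, B = k + 1, C = 1.
Solve (8*k + 4)·f(k+1) − (k)·f(k) = 1.
Bound: deg f ≤ -1.
deg f ≤ -1 is impossible — no certificate.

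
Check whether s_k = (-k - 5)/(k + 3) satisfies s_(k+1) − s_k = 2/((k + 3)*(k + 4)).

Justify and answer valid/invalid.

valid; difference matches t_k

s_(k+1) = (-k - 6)/(k + 4)
s_(k+1) − s_k = 2/(k**2 + 7*k + 12)
(s_(k+1) − s_k) − t_k = 0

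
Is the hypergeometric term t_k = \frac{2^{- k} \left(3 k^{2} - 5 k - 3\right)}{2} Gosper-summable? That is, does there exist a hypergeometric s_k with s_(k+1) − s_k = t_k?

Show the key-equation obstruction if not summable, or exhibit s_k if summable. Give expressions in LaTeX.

t_(k+1)/t_k = (3*k**2 + k - 5)/(2*(3*k**2 - 5*k - 3)).
A = 1/2, B = 1, C = k**2 - 5*k/3 - 1.
Need (1/2)·f(k+1) − (1)·f(k) = k**2 - 5*k/3 - 1.
Degrees (0,0,2) ⇒ d ≤ 2.
Match coefficients ⇒ f(k) = -2*(3*k**2 + k + 1)/3.
So s_k = (B(k−1)f/C)·t_k = (-2*(3*k**2 + k + 1)/(3*k**2 - 5*k - 3))·t_k = (-3*k**2 - k - 1)/2**k.
Verify: (3*k**2 - 5*k - 3)/(2*2**k) matches t_k.

Yes. s_k = 2^{- k} \left(- 3 k^{2} - k - 1\right).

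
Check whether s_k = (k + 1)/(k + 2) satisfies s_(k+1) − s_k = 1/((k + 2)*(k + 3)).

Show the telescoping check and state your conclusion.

s_(k+1) = (k + 2)/(k + 3)
s_(k+1) − s_k = 1/(k**2 + 5*k + 6)
(s_(k+1) − s_k) − t_k = 0

valid (s_(k+1) − s_k reduces to t_k)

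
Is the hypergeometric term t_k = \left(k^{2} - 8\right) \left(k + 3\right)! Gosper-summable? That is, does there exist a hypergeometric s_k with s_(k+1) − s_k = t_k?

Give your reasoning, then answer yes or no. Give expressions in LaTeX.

Ratio r(k) = (k + 4)*((k + 1)**2 - 8)/(k**2 - 8).
Factor: A=k + 4; B=1; C=k**2 - 8.
Solve (k + 4)·f(k+1) − (1)·f(k) = k**2 - 8.
d = 1 from the (1,0,2) case.
Solve for f: f(k) = k - 4 (degree 1 ≤ 1).
R(k) = B(k−1)·f(k)/C(k) = (k - 4)/(k**2 - 8); s_k = R·t_k = (k - 4)*factorial(k + 3).
Verify: (k**2 - 8)*factorial(k + 3) matches t_k.

Yes. s_k = \left(k - 4\right) \left(k + 3\right)!.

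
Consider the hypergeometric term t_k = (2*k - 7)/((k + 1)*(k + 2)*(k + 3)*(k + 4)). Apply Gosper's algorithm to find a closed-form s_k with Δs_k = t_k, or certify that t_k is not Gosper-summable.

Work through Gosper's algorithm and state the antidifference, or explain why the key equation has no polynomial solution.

Ratio r(k) = (k + 1)*(2*k - 5)/((k + 5)*(2*k - 7)).
Take A(k)=k + 1, B(k)=k + 5, C(k)=k - 7/2.
Need (k + 1)·f(k+1) − (k + 4)·f(k) = k - 7/2.
d = 3 from the (1,1,1) case.
Solve for f: f(k) = -k*(k**2 + 6*k + 14)/6 (degree 3 ≤ 3).
Then R = B(k−1)f/C = -k*(k + 4)*(k**2 + 6*k + 14)/(3*(2*k - 7)), so s_k = R(k)·t_k = k*(-k**2 - 6*k - 14)/(3*(k + 1)*(k + 2)*(k + 3)).
Check: Δs_k = (2*k - 7)/(k**4 + 10*k**3 + 35*k**2 + 50*k + 24). ✓

s_k = k*(-k**2 - 6*k - 14)/(3*(k + 1)*(k + 2)*(k + 3))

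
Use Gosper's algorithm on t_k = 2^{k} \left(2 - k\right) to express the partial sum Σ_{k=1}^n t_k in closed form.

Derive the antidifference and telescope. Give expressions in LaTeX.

The ratio is 2*(k - 1)/(k - 2).
A = 2, B = 1, C = k - 2.
Set up (2)·f(k+1) − (1)·f(k) − (k - 2) = 0.
d = 1 from the (0,0,1) case.
Coefficient equations give f(k) = k - 4.
Certificate R = B(k−1)f/C = (k - 4)/(k - 2) gives s_k = 2**k*(4 - k).
s_(k+1) − s_k = 2**k*(2 - k) = t_k.
Evaluate: s_(n+1) = 2**(n + 1)*(3 - n); subtract s_(1) = 6 ⇒ S(n) = -2*2**n*n + 6*2**n - 6.

S(n) = - 2 \cdot 2^{n} n + 6 \cdot 2^{n} - 6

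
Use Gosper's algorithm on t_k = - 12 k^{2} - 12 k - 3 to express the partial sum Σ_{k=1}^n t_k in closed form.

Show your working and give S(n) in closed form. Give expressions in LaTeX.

Compute t_(k+1)/t_k: get (4*k**2 + 12*k + 9)/(4*k**2 + 4*k + 1).
So A=1 and B=1, with C=k**2 + k + 1/4.
Set up (1)·f(k+1) − (1)·f(k) − (k**2 + k + 1/4) = 0.
deg f ≤ 3 (via 0,0,2).
Coefficient equations give f(k) = k*(2*k - 1)*(2*k + 1)/12.
Then R = B(k−1)f/C = k*(2*k - 1)/(3*(2*k + 1)), so s_k = R(k)·t_k = -4*k**3 + k.
Check: Δs_k = -12*k**2 - 12*k - 3. ✓
Evaluate: s_(n+1) = -4*n**3 - 12*n**2 - 11*n - 3; subtract s_(1) = -3 ⇒ S(n) = n*(-4*n**2 - 12*n - 11).

S(n) = n \left(- 4 n^{2} - 12 n - 11\right)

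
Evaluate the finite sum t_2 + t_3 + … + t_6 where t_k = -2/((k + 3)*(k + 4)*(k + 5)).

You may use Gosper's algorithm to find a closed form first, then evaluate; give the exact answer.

Compute t_(k+1)/t_k: get (k + 3)/(k + 6).
Normal form (A,B,C) = (k + 3, k + 6, 1).
Need (k + 3)·f(k+1) − (k + 5)·f(k) = 1.
deg f ≤ 2 (via 1,1,0).
Solve for f: f(k) = k*(k + 7)/24 (degree 2 ≤ 2).
So s_k = (B(k−1)f/C)·t_k = (k*(k + 5)*(k + 7)/24)·t_k = k*(-k - 7)/(12*(k + 3)*(k + 4)).
s_(k+1) − s_k = -2/(k**3 + 12*k**2 + 47*k + 60) = t_k.
Σ_(k=2)^(6) t_k = s_(7) − s_(2) = -49/660 − (-1/20) = -4/165.

Σ = -4/165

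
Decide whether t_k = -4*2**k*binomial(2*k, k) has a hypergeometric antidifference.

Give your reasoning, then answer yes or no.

No — key equation has no polynomial f.

Compute t_(k+1)/t_k: get 4*(2*k + 1)/(k + 1).
Normal form (A,B,C) = (8*k + 4, k + 1, 1).
Key eq: (8*k + 4)·f(k+1) = (k)·f(k) + (1).
d = -1 from the (1,1,0) case.
deg f ≤ -1 is impossible — no certificate.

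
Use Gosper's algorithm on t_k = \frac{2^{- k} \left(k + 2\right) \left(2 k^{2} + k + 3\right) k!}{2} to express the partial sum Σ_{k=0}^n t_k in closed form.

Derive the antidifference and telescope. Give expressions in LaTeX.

r(k) = (k + 1)*(k + 3)*(k + 2*(k + 1)**2 + 4)/(2*(k + 2)*(2*k**2 + k + 3)) after simplifying.
So A=k/2 + 1/2 and B=1, with C=k**3 + 5*k**2/2 + 5*k/2 + 3.
Key eq: (k/2 + 1/2)·f(k+1) = (1)·f(k) + (k**3 + 5*k**2/2 + 5*k/2 + 3).
d = 2 from the (1,0,3) case.
Solve for f: f(k) = 2*k**2 + 3*k - 1 (degree 2 ≤ 2).
So s_k = (B(k−1)f/C)·t_k = (2*(2*k**2 + 3*k - 1)/((k + 2)*(2*k**2 + k + 3)))·t_k = (2*k**2 + 3*k - 1)*factorial(k)/2**k.
Δs = (k + 2)*(2*k**2 + k + 3)*factorial(k)/(2*2**k), as required.
Σ_(k=0)^n t_k = s_(n+1) − s_(0) = (2**(-n - 1)*(2*n**2 + 7*n + 4)*factorial(n + 1)) − (-1), i.e. 2**(-n - 1)*(2**(n + 1) + 2*n**3*factorial(n) + 9*n**2*factorial(n) + 11*n*factorial(n) + 4*factorial(n)).

S(n) = 2^{- n - 1} \left(2^{n + 1} + 2 n^{3} n! + 9 n^{2} n! + 11 n n! + 4 n!\right)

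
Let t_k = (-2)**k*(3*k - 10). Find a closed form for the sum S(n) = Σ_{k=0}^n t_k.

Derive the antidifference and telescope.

The ratio is 2*(7 - 3*k)/(3*k - 10).
Gosper form: A/B · C(k+1)/C(k) with A=-2, B=1, C=k - 10/3.
Set up (-2)·f(k+1) − (1)·f(k) − (k - 10/3) = 0.
From deg A=0, deg B=0, deg C=1: d=1.
Solving with deg f ≤ 1: f(k) = -(k - 4)/3.
Get s_k = R·t_k = (-2)**k*(4 - k) with R(k) = B(k−1)f(k)/C(k) = -(k - 4)/(3*k - 10).
s_(k+1) − s_k = (-2)**k*(3*k - 10) = t_k.
Evaluate: s_(n+1) = (-2)**(n + 1)*(3 - n); subtract s_(0) = 4 ⇒ S(n) = 2*(-2)**n*n - 6*(-2)**n - 4.

S(n) = 2*(-2)**n*n - 6*(-2)**n - 4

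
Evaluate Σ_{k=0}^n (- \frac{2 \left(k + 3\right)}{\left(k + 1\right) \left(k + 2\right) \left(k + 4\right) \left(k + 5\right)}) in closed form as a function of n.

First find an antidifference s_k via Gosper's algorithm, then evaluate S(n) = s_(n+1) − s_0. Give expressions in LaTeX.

The ratio is (k + 1)*(k + 4)**2/((k + 3)**2*(k + 6)).
Factor: A=k + 1; B=k + 6; C=k**2 + 6*k + 9.
Set up (k + 1)·f(k+1) − (k + 5)·f(k) − (k**2 + 6*k + 9) = 0.
Bound: deg f ≤ 4.
Solve for f: f(k) = k*(k + 2)*(k + 3)*(k + 5)/8 (degree 4 ≤ 4).
Get s_k = R·t_k = k*(-k - 5)/(4*(k**2 + 5*k + 4)) with R(k) = B(k−1)f(k)/C(k) = k*(k + 2)*(k + 5)**2/(8*(k + 3)).
s_(k+1) − s_k = 2*(-k - 3)/(k**4 + 12*k**3 + 49*k**2 + 78*k + 40) = t_k.
Σ_(k=0)^n t_k = s_(n+1) − s_(0) = ((-n**2 - 7*n - 6)/(4*(n**2 + 7*n + 10))) − (0), i.e. (-n**2 - 7*n - 6)/(4*(n**2 + 7*n + 10)).

S(n) = \frac{- n^{2} - 7 n - 6}{4 \left(n^{2} + 7 n + 10\right)}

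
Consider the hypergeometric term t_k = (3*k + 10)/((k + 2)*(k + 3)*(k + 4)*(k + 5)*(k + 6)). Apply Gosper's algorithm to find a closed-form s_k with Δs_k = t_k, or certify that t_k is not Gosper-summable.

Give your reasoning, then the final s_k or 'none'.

s_k = k*(k**2 + 11*k + 38)/(40*(k**3 + 11*k**2 + 38*k + 40))

t_(k+1)/t_k = (k + 2)*(3*k + 13)/((k + 7)*(3*k + 10)).
Take A(k)=k + 2, B(k)=k + 7, C(k)=k + 10/3.
Solve (k + 2)·f(k+1) − (k + 6)·f(k) = k + 10/3.
Bound: deg f ≤ 4.
Match coefficients ⇒ f(k) = k*(k + 3)*(k**2 + 11*k + 38)/120.
So s_k = (B(k−1)f/C)·t_k = (k*(k + 3)*(k + 6)*(k**2 + 11*k + 38)/(40*(3*k + 10)))·t_k = k*(k**2 + 11*k + 38)/(40*(k**3 + 11*k**2 + 38*k + 40)).
Δs = (3*k + 10)/(k**5 + 20*k**4 + 155*k**3 + 580*k**2 + 1044*k + 720), as required.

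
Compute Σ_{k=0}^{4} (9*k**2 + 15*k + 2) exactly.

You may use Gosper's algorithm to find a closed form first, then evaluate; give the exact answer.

The ratio is (9*k**2 + 33*k + 26)/(9*k**2 + 15*k + 2).
A = 1, B = 1, C = k**2 + 5*k/3 + 2/9.
f must satisfy (1)·f(k+1) − (1)·f(k) = k**2 + 5*k/3 + 2/9.
From deg A=0, deg B=0, deg C=2: d=3.
Solve for f: f(k) = k*(3*k**2 + 3*k - 4)/9 (degree 3 ≤ 3).
So s_k = (B(k−1)f/C)·t_k = (k*(3*k**2 + 3*k - 4)/(9*k**2 + 15*k + 2))·t_k = k*(3*k**2 + 3*k - 4).
Verify: 9*k**2 + 15*k + 2 matches t_k.
Sum = s_(5) − s_(0); s_(5) = 430, s_(0) = 0 ⇒ 430.

Σ = 430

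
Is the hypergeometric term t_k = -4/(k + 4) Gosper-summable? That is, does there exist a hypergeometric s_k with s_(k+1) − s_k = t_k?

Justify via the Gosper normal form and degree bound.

No — key equation has no polynomial f.

Ratio r(k) = (k + 4)/(k + 5).
So A=k + 4 and B=k + 5, with C=1.
Key eq: (k + 4)·f(k+1) = (k + 4)·f(k) + (1).
Bound: deg f ≤ 0.
Write f(k) = c0. Then LHS − RHS = -1, requiring -1 = 0: contradictory. No certificate.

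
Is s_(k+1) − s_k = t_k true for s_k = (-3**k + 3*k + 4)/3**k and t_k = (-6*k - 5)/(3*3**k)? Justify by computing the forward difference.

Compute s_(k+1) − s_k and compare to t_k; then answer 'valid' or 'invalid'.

s_(k+1) = -1 + k/3**k + 7/(3*3**k)
s_(k+1) − s_k = (-6*k - 5)/(3*3**k)
(s_(k+1) − s_k) − t_k = 0

valid (s_(k+1) − s_k reduces to t_k)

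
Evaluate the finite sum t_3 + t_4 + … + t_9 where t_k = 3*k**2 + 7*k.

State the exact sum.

Σ = 1134

Ratio r(k) = (3*k**2 + 13*k + 10)/(k*(3*k + 7)).
Factor: A=1; B=1; C=k**2 + 7*k/3.
Key eq: (1)·f(k+1) = (1)·f(k) + (k**2 + 7*k/3).
d = 3 from the (0,0,2) case.
Solving with deg f ≤ 3: f(k) = k*(k - 1)*(k + 3)/3.
Certificate R = B(k−1)f/C = (k - 1)*(k + 3)/(3*k + 7) gives s_k = k*(k**2 + 2*k - 3).
Verify: k*(3*k + 7) matches t_k.
Sum = s_(10) − s_(3); s_(10) = 1170, s_(3) = 36 ⇒ 1134.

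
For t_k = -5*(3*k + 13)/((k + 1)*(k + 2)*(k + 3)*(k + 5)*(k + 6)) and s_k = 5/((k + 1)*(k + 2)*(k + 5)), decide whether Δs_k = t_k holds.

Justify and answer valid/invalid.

Valid — Δs_k = t_k.

s_(k+1) = 5/((k + 2)*(k + 3)*(k + 6))
s_(k+1) − s_k = 5*(-3*k - 13)/(k**5 + 17*k**4 + 107*k**3 + 307*k**2 + 396*k + 180)
(s_(k+1) − s_k) − t_k = 0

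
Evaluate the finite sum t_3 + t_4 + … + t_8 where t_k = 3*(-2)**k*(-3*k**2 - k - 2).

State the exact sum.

Ratio r(k) = 2*(-3*k**2 - 7*k - 6)/(3*k**2 + k + 2).
Take A(k)=-2, B(k)=1, C(k)=k**2 + k/3 + 2/3.
f must satisfy (-2)·f(k+1) − (1)·f(k) = k**2 + k/3 + 2/3.
deg f ≤ 2 (via 0,0,2).
Solving with deg f ≤ 2: f(k) = -(3*k**2 - 3*k + 2)/9.
Get s_k = R·t_k = (-2)**k*(3*k**2 - 3*k + 2) with R(k) = B(k−1)f(k)/C(k) = -(3*k**2 - 3*k + 2)/(3*(3*k**2 + k + 2)).
Verify: 3*(-2)**k*(-3*k**2 - k - 2) matches t_k.
Σ_(k=3)^(8) t_k = s_(9) − s_(3) = -111616 − (-160) = -111456.

Σ = -111456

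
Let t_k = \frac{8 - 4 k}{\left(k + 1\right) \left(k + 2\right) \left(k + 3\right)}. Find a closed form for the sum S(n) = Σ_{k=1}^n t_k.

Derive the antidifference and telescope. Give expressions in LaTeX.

r(k) = (k - 1)*(k + 1)/((k - 2)*(k + 4)) after simplifying.
So A=k + 1 and B=k + 4, with C=k - 2.
Key eq: (k + 1)·f(k+1) = (k + 3)·f(k) + (k - 2).
Degrees (1,1,1) ⇒ d ≤ 2.
Solving with deg f ≤ 2: f(k) = -k*(k + 7)/4.
Get s_k = R·t_k = k*(k + 7)/((k + 1)*(k + 2)) with R(k) = B(k−1)f(k)/C(k) = -k*(k + 3)*(k + 7)/(4*(k - 2)).
Check: Δs_k = 4*(2 - k)/(k**3 + 6*k**2 + 11*k + 6). ✓
Σ_(k=1)^n t_k = s_(n+1) − s_(1) = ((n**2 + 9*n + 8)/(n**2 + 5*n + 6)) − (4/3), i.e. n*(7 - n)/(3*(n**2 + 5*n + 6)).

S(n) = \frac{n \left(7 - n\right)}{3 \left(n^{2} + 5 n + 6\right)}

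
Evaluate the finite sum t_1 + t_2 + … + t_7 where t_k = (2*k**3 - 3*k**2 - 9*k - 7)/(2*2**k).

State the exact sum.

Σ = -89/256

Step 1: r(k) = (2*k**3 + 3*k**2 - 9*k - 17)/(2*(2*k**3 - 3*k**2 - 9*k - 7)).
So A=1/2 and B=1, with C=k**3 - 3*k**2/2 - 9*k/2 - 7/2.
Set up (1/2)·f(k+1) − (1)·f(k) − (k**3 - 3*k**2/2 - 9*k/2 - 7/2) = 0.
Degrees (0,0,3) ⇒ d ≤ 3.
Coefficient equations give f(k) = -(2*k + 1)*(k**2 + k + 1).
R(k) = B(k−1)·f(k)/C(k) = -2*(2*k + 1)*(k**2 + k + 1)/(2*k**3 - 3*k**2 - 9*k - 7); s_k = R·t_k = (-2*k**3 - 3*k**2 - 3*k - 1)/2**k.
s_(k+1) − s_k = (2*k**3 - 3*k**2 - 9*k - 7)/(2*2**k) = t_k.
Evaluate s at k=8 and k=1: -1241/256 and -9/2; difference -89/256.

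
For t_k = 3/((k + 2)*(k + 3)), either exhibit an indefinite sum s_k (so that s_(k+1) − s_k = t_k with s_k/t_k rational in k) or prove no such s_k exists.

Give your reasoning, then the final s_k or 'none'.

s_k = 3*k/(2*(k + 2))

The ratio is (k + 2)/(k + 4).
A = k + 2, B = k + 4, C = 1.
Set up (k + 2)·f(k+1) − (k + 3)·f(k) − (1) = 0.
Bound: deg f ≤ 1.
A polynomial solution: f(k) = k/2.
So s_k = (B(k−1)f/C)·t_k = (k*(k + 3)/2)·t_k = 3*k/(2*(k + 2)).
Verify: 3/(k**2 + 5*k + 6) matches t_k.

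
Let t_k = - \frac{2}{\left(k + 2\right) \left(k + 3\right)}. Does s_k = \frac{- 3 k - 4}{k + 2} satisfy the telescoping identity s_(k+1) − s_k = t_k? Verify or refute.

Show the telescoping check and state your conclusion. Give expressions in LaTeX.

valid (s_(k+1) − s_k reduces to t_k)

s_(k+1) = (-3*k - 7)/(k + 3)
s_(k+1) − s_k = -2/(k**2 + 5*k + 6)
(s_(k+1) − s_k) − t_k = 0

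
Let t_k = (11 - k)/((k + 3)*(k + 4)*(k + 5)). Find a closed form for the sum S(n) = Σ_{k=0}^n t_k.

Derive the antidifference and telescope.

S(n) = (n**2 + 12*n + 11)/(3*(n**2 + 9*n + 20))

t_(k+1)/t_k = (k - 10)*(k + 3)/((k - 11)*(k + 6)).
Factor: A=k + 3; B=k + 6; C=k - 11.
Need (k + 3)·f(k+1) − (k + 5)·f(k) = k - 11.
Degrees (1,1,1) ⇒ d ≤ 2.
Match coefficients ⇒ f(k) = -k*(k + 10)/3.
Then R = B(k−1)f/C = -k*(k + 5)*(k + 10)/(3*(k - 11)), so s_k = R(k)·t_k = k*(k + 10)/(3*(k + 3)*(k + 4)).
s_(k+1) − s_k = (11 - k)/(k**3 + 12*k**2 + 47*k + 60) = t_k.
Σ_(k=0)^n t_k = s_(n+1) − s_(0) = ((n**2 + 12*n + 11)/(3*(n**2 + 9*n + 20))) − (0), i.e. (n**2 + 12*n + 11)/(3*(n**2 + 9*n + 20)).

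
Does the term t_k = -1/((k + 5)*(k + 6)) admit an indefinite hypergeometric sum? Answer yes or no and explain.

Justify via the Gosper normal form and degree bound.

Yes. s_k = -k/(5*k + 25).

t_(k+1)/t_k = (k + 5)/(k + 7).
Take A(k)=k + 5, B(k)=k + 7, C(k)=1.
Set up (k + 5)·f(k+1) − (k + 6)·f(k) − (1) = 0.
d = 1 from the (1,1,0) case.
Solving with deg f ≤ 1: f(k) = k/5.
So s_k = (B(k−1)f/C)·t_k = (k*(k + 6)/5)·t_k = -k/(5*k + 25).
Δs = -1/(k**2 + 11*k + 30), as required.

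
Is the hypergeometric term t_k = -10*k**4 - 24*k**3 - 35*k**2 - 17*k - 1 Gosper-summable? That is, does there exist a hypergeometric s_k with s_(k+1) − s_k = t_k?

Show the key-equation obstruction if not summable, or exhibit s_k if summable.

Compute t_(k+1)/t_k: get (10*k**4 + 64*k**3 + 167*k**2 + 199*k + 87)/(10*k**4 + 24*k**3 + 35*k**2 + 17*k + 1).
Normal form (A,B,C) = (1, 1, k**4 + 12*k**3/5 + 7*k**2/2 + 17*k/10 + 1/10).
f must satisfy (1)·f(k+1) − (1)·f(k) = k**4 + 12*k**3/5 + 7*k**2/2 + 17*k/10 + 1/10.
Bound: deg f ≤ 5.
Match coefficients ⇒ f(k) = k*(2*k**4 + k**3 + 3*k**2 - 3*k - 2)/10.
Certificate R = B(k−1)f/C = k*(2*k**4 + k**3 + 3*k**2 - 3*k - 2)/(10*k**4 + 24*k**3 + 35*k**2 + 17*k + 1) gives s_k = k*(-2*k**4 - k**3 - 3*k**2 + 3*k + 2).
s_(k+1) − s_k = -10*k**4 - 24*k**3 - 35*k**2 - 17*k - 1 = t_k.

Yes. s_k = k*(-2*k**4 - k**3 - 3*k**2 + 3*k + 2).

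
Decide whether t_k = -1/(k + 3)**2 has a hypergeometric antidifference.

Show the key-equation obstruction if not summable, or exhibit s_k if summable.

Step 1: r(k) = (k + 3)**2/(k + 4)**2.
So A=k**2 + 6*k + 9 and B=k**2 + 8*k + 16, with C=1.
Need (k**2 + 6*k + 9)·f(k+1) − (k**2 + 6*k + 9)·f(k) = 1.
Bound: deg f ≤ 0.
Put f(k) = c0: A·f(k+1) − B(k−1)·f(k) − C = -1; need -1 = 0 — inconsistent ⇒ no f, not summable.

No — t_k has no hypergeometric antidifference.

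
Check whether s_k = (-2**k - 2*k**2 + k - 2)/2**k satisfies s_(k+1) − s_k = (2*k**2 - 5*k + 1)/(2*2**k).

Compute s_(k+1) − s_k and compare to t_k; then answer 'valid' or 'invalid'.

valid (s_(k+1) − s_k reduces to t_k)

s_(k+1) = (-2*2**k + k - 2*(k + 1)**2 - 1)/(2*2**k)
s_(k+1) − s_k = (2*k**2 - 5*k + 1)/(2*2**k)
(s_(k+1) − s_k) − t_k = 0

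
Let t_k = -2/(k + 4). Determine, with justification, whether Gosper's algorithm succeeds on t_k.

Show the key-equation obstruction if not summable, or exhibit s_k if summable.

No — key equation has no polynomial f.

Ratio r(k) = (k + 4)/(k + 5).
Normal form (A,B,C) = (k + 4, k + 5, 1).
Key eq: (k + 4)·f(k+1) = (k + 4)·f(k) + (1).
Bound: deg f ≤ 0.
Put f(k) = c0: A·f(k+1) − B(k−1)·f(k) − C = -1; need -1 = 0 — inconsistent ⇒ no f, not summable.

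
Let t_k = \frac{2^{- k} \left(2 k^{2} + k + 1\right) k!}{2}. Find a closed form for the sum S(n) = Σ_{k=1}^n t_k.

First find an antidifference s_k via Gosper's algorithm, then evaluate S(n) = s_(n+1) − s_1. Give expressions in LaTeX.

r(k) = (k + 1)*(k + 2*(k + 1)**2 + 2)/(2*(2*k**2 + k + 1)) after simplifying.
Take A(k)=k/2 + 1/2, B(k)=1, C(k)=k**2 + k/2 + 1/2.
Set up (k/2 + 1/2)·f(k+1) − (1)·f(k) − (k**2 + k/2 + 1/2) = 0.
From deg A=1, deg B=0, deg C=2: d=1.
Coefficient equations give f(k) = 2*k + 1.
R(k) = B(k−1)·f(k)/C(k) = 2*(2*k + 1)/(2*k**2 + k + 1); s_k = R·t_k = (2*k + 1)*factorial(k)/2**k.
Check: Δs_k = (2*k**2 + k + 1)*factorial(k)/(2*2**k). ✓
Telescope: S(n) = s_(n+1) − s_(1) = 2**(-n - 1)*(2*n + 3)*factorial(n + 1) − (3/2) = 2**(-n - 1)*(-3*2**n + 2*n**2*factorial(n) + 5*n*factorial(n) + 3*factorial(n)).

S(n) = 2^{- n - 1} \left(- 3 \cdot 2^{n} + 2 n^{2} n! + 5 n n! + 3 n!\right)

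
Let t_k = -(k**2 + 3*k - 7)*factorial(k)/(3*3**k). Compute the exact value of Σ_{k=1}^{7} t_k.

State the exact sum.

Σ = -17515/243

r(k) = (k + 1)*(3*k + (k + 1)**2 - 4)/(3*(k**2 + 3*k - 7)) after simplifying.
Take A(k)=k/3 + 1/3, B(k)=1, C(k)=k**2 + 3*k - 7.
Need (k/3 + 1/3)·f(k+1) − (1)·f(k) = k**2 + 3*k - 7.
From deg A=1, deg B=0, deg C=2: d=1.
A polynomial solution: f(k) = 3*(k + 4).
Get s_k = R·t_k = -(k + 4)*factorial(k)/3**k with R(k) = B(k−1)f(k)/C(k) = 3*(k + 4)/(k**2 + 3*k - 7).
Δs = -(k**2 + 3*k - 7)*factorial(k)/(3*3**k), as required.
Evaluate s at k=8 and k=1: -17920/243 and -5/3; difference -17515/243.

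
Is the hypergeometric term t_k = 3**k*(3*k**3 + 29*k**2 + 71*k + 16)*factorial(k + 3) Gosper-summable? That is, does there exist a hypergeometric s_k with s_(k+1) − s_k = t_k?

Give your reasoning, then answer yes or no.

Yes. s_k = 3**k*(k**2 + 4*k - 4)*factorial(k + 3).

Compute t_(k+1)/t_k: get 3*(3*k**4 + 50*k**3 + 290*k**2 + 671*k + 476)/(3*k**3 + 29*k**2 + 71*k + 16).
Normal form (A,B,C) = (3*k + 12, 1, k**3 + 29*k**2/3 + 71*k/3 + 16/3).
Set up (3*k + 12)·f(k+1) − (1)·f(k) − (k**3 + 29*k**2/3 + 71*k/3 + 16/3) = 0.
From deg A=1, deg B=0, deg C=3: d=2.
Match coefficients ⇒ f(k) = (k**2 + 4*k - 4)/3.
Then R = B(k−1)f/C = (k**2 + 4*k - 4)/(3*k**3 + 29*k**2 + 71*k + 16), so s_k = R(k)·t_k = 3**k*(k**2 + 4*k - 4)*factorial(k + 3).
Check: Δs_k = 3**k*(3*k**3 + 29*k**2 + 71*k + 16)*factorial(k + 3). ✓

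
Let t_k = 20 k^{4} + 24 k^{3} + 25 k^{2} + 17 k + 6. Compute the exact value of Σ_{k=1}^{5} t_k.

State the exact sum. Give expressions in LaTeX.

Σ = 26640

The ratio is (20*k**4 + 104*k**3 + 217*k**2 + 219*k + 92)/(20*k**4 + 24*k**3 + 25*k**2 + 17*k + 6).
Gosper form: A/B · C(k+1)/C(k) with A=1, B=1, C=k**4 + 6*k**3/5 + 5*k**2/4 + 17*k/20 + 3/10.
f must satisfy (1)·f(k+1) − (1)·f(k) = k**4 + 6*k**3/5 + 5*k**2/4 + 17*k/20 + 3/10.
From deg A=0, deg B=0, deg C=4: d=5.
Match coefficients ⇒ f(k) = k*(4*k**4 - 4*k**3 + 3*k**2 + 2*k + 1)/20.
So s_k = (B(k−1)f/C)·t_k = (k*(4*k**4 - 4*k**3 + 3*k**2 + 2*k + 1)/(20*k**4 + 24*k**3 + 25*k**2 + 17*k + 6))·t_k = k*(4*k**4 - 4*k**3 + 3*k**2 + 2*k + 1).
s_(k+1) − s_k = 20*k**4 + 24*k**3 + 25*k**2 + 17*k + 6 = t_k.
Σ_(k=1)^(5) t_k = s_(6) − s_(1) = 26646 − (6) = 26640.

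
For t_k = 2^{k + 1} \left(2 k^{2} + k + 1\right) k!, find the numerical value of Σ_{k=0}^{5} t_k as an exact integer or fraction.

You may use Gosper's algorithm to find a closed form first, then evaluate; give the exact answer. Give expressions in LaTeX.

r(k) = 2*(k + 1)*(k + 2*(k + 1)**2 + 2)/(2*k**2 + k + 1) after simplifying.
Take A(k)=2*k + 2, B(k)=1, C(k)=k**2 + k/2 + 1/2.
Need (2*k + 2)·f(k+1) − (1)·f(k) = k**2 + k/2 + 1/2.
Degrees (1,0,2) ⇒ d ≤ 1.
Solve for f: f(k) = (k - 1)/2 (degree 1 ≤ 1).
So s_k = (B(k−1)f/C)·t_k = ((k - 1)/(2*k**2 + k + 1))·t_k = 2**(k + 1)*(k - 1)*factorial(k).
Δs = 2**(k + 1)*(2*k**2 + k + 1)*factorial(k), as required.
Evaluate s at k=6 and k=0: 460800 and -2; difference 460802.

Σ = 460802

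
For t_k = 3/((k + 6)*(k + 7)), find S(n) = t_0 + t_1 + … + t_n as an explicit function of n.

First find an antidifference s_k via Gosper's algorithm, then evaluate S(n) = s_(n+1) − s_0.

S(n) = (n + 1)/(2*(n + 7))

The ratio is (k + 6)/(k + 8).
Factor: A=k + 6; B=k + 8; C=1.
Solve (k + 6)·f(k+1) − (k + 7)·f(k) = 1.
d = 1 from the (1,1,0) case.
Solving with deg f ≤ 1: f(k) = k/6.
Then R = B(k−1)f/C = k*(k + 7)/6, so s_k = R(k)·t_k = k/(2*(k + 6)).
Δs = 3/(k**2 + 13*k + 42), as required.
Telescope: S(n) = s_(n+1) − s_(0) = (n + 1)/(2*(n + 7)) − (0) = (n + 1)/(2*(n + 7)).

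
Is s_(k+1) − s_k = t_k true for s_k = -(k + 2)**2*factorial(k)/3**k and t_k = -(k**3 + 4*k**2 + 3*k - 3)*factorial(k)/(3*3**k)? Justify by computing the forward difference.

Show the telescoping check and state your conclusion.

s_(k+1) = -(k + 3)**2*factorial(k + 1)/(3*3**k)
s_(k+1) − s_k = -(k**3 + 4*k**2 + 3*k - 3)*factorial(k)/(3*3**k)
(s_(k+1) − s_k) − t_k = 0

Valid: the claim telescopes to t_k.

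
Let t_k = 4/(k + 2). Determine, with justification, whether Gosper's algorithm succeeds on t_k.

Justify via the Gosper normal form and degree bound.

Compute t_(k+1)/t_k: get (k + 2)/(k + 3).
So A=k + 2 and B=k + 3, with C=1.
f must satisfy (k + 2)·f(k+1) − (k + 2)·f(k) = 1.
deg f ≤ 0 (via 1,1,0).
Generic f = c0 gives residual -1; -1 = 0 cannot hold, so t_k is not Gosper-summable.

No — key equation has no polynomial f.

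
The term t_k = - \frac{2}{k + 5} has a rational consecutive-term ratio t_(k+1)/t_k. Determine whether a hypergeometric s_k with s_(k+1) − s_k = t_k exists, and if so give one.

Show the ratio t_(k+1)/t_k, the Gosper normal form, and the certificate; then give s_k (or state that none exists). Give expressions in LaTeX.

Ratio r(k) = (k + 5)/(k + 6).
Gosper form: A/B · C(k+1)/C(k) with A=k + 5, B=k + 6, C=1.
Need (k + 5)·f(k+1) − (k + 5)·f(k) = 1.
Degrees (1,1,0) ⇒ d ≤ 0.
Put f(k) = c0: A·f(k+1) − B(k−1)·f(k) − C = -1; need -1 = 0 — inconsistent ⇒ no f, not summable.

none (Gosper's algorithm certifies no s_k)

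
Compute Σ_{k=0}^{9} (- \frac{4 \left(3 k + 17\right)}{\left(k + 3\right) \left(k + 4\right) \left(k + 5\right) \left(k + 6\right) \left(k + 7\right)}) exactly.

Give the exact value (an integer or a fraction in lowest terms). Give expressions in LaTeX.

Σ = -355/6552

Ratio r(k) = (k + 3)*(3*k + 20)/((k + 8)*(3*k + 17)).
Factor: A=k + 3; B=k + 8; C=k + 17/3.
Set up (k + 3)·f(k+1) − (k + 7)·f(k) − (k + 17/3) = 0.
Bound: deg f ≤ 4.
Solving with deg f ≤ 4: f(k) = k*(k + 5)*(k**2 + 13*k + 54)/216.
Then R = B(k−1)f/C = k*(k + 5)*(k + 7)*(k**2 + 13*k + 54)/(72*(3*k + 17)), so s_k = R(k)·t_k = k*(-k**2 - 13*k - 54)/(18*(k**3 + 13*k**2 + 54*k + 72)).
Δs = 4*(-3*k - 17)/(k**5 + 25*k**4 + 245*k**3 + 1175*k**2 + 2754*k + 2520), as required.
Sum = s_(10) − s_(0); s_(10) = -355/6552, s_(0) = 0 ⇒ -355/6552.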